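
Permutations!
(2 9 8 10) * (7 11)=(2 9 8 10)(7 11)=[0, 1, 9, 3, 4, 5, 6, 11, 10, 8, 2, 7]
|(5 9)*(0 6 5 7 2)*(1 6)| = 7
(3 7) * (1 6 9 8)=(1 6 9 8)(3 7)=[0, 6, 2, 7, 4, 5, 9, 3, 1, 8]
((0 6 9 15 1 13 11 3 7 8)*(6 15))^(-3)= (0 3 1 8 11 15 7 13)(6 9)= [3, 8, 2, 1, 4, 5, 9, 13, 11, 6, 10, 15, 12, 0, 14, 7]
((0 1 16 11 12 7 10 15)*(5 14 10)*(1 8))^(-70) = (0 5 16 15 7 1 10 12 8 14 11) = [5, 10, 2, 3, 4, 16, 6, 1, 14, 9, 12, 0, 8, 13, 11, 7, 15]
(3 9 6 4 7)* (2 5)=[0, 1, 5, 9, 7, 2, 4, 3, 8, 6]=(2 5)(3 9 6 4 7)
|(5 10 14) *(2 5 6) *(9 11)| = 10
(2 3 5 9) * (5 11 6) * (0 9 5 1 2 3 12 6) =(0 9 3 11)(1 2 12 6) =[9, 2, 12, 11, 4, 5, 1, 7, 8, 3, 10, 0, 6]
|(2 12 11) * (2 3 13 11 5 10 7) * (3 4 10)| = |(2 12 5 3 13 11 4 10 7)| = 9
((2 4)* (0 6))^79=(0 6)(2 4)=[6, 1, 4, 3, 2, 5, 0]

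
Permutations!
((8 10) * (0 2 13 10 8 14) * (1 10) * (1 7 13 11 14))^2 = [11, 1, 14, 3, 4, 5, 6, 7, 8, 9, 10, 0, 12, 13, 2] = (0 11)(2 14)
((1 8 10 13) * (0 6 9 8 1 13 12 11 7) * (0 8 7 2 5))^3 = (13)(0 7 12 5 9 10 2 6 8 11) = [7, 1, 6, 3, 4, 9, 8, 12, 11, 10, 2, 0, 5, 13]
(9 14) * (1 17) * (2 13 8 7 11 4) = (1 17)(2 13 8 7 11 4)(9 14) = [0, 17, 13, 3, 2, 5, 6, 11, 7, 14, 10, 4, 12, 8, 9, 15, 16, 1]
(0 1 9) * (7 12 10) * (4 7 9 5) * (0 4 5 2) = (0 1 2)(4 7 12 10 9) = [1, 2, 0, 3, 7, 5, 6, 12, 8, 4, 9, 11, 10]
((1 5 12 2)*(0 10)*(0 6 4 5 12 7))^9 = (12)(0 4)(5 10)(6 7) = [4, 1, 2, 3, 0, 10, 7, 6, 8, 9, 5, 11, 12]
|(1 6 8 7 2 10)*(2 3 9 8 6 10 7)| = |(1 10)(2 7 3 9 8)| = 10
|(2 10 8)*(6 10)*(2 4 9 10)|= |(2 6)(4 9 10 8)|= 4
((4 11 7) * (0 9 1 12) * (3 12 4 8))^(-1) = (0 12 3 8 7 11 4 1 9) = [12, 9, 2, 8, 1, 5, 6, 11, 7, 0, 10, 4, 3]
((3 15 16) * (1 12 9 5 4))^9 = (16)(1 4 5 9 12) = [0, 4, 2, 3, 5, 9, 6, 7, 8, 12, 10, 11, 1, 13, 14, 15, 16]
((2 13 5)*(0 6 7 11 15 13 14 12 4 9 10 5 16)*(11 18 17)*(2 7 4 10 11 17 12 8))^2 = [4, 1, 8, 3, 11, 18, 9, 12, 14, 15, 7, 13, 5, 0, 2, 16, 6, 17, 10] = (0 4 11 13)(2 8 14)(5 18 10 7 12)(6 9 15 16)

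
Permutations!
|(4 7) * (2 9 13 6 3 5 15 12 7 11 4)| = 18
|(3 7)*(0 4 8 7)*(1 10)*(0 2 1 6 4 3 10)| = |(0 3 2 1)(4 8 7 10 6)| = 20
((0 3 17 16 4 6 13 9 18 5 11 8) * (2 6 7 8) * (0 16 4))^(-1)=(0 16 8 7 4 17 3)(2 11 5 18 9 13 6)=[16, 1, 11, 0, 17, 18, 2, 4, 7, 13, 10, 5, 12, 6, 14, 15, 8, 3, 9]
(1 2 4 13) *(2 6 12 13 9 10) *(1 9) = (1 6 12 13 9 10 2 4) = [0, 6, 4, 3, 1, 5, 12, 7, 8, 10, 2, 11, 13, 9]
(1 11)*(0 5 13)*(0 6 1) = (0 5 13 6 1 11) = [5, 11, 2, 3, 4, 13, 1, 7, 8, 9, 10, 0, 12, 6]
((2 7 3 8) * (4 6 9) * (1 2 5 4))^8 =(1 9 6 4 5 8 3 7 2) =[0, 9, 1, 7, 5, 8, 4, 2, 3, 6]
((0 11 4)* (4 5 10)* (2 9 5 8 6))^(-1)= (0 4 10 5 9 2 6 8 11)= [4, 1, 6, 3, 10, 9, 8, 7, 11, 2, 5, 0]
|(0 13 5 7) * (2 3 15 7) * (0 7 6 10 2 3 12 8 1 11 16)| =13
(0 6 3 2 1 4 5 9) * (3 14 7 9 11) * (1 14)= (0 6 1 4 5 11 3 2 14 7 9)= [6, 4, 14, 2, 5, 11, 1, 9, 8, 0, 10, 3, 12, 13, 7]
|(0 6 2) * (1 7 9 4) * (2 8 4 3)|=|(0 6 8 4 1 7 9 3 2)|=9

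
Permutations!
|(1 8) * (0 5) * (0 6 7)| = 4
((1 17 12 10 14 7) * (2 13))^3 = [0, 10, 13, 3, 4, 5, 6, 12, 8, 9, 1, 11, 7, 2, 17, 15, 16, 14] = (1 10)(2 13)(7 12)(14 17)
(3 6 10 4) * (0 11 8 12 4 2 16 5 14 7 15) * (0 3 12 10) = (0 11 8 10 2 16 5 14 7 15 3 6)(4 12) = [11, 1, 16, 6, 12, 14, 0, 15, 10, 9, 2, 8, 4, 13, 7, 3, 5]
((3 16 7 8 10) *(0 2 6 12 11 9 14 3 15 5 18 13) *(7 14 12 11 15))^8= (0 18 15 9 6)(2 13 5 12 11)(3 14 16)(7 10 8)= [18, 1, 13, 14, 4, 12, 0, 10, 7, 6, 8, 2, 11, 5, 16, 9, 3, 17, 15]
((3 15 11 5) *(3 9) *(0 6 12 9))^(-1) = (0 5 11 15 3 9 12 6) = [5, 1, 2, 9, 4, 11, 0, 7, 8, 12, 10, 15, 6, 13, 14, 3]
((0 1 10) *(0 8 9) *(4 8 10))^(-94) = (10)(0 1 4 8 9) = [1, 4, 2, 3, 8, 5, 6, 7, 9, 0, 10]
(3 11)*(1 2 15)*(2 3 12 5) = [0, 3, 15, 11, 4, 2, 6, 7, 8, 9, 10, 12, 5, 13, 14, 1] = (1 3 11 12 5 2 15)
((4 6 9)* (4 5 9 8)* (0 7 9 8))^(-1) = (0 6 4 8 5 9 7) = [6, 1, 2, 3, 8, 9, 4, 0, 5, 7]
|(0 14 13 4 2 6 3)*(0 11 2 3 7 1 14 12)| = 18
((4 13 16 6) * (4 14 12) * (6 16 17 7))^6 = [0, 1, 2, 3, 12, 5, 7, 17, 8, 9, 10, 11, 14, 4, 6, 15, 16, 13] = (4 12 14 6 7 17 13)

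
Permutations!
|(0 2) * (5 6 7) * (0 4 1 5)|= 7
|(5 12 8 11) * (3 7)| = 4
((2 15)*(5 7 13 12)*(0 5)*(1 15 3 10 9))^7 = (0 7 12 5 13)(1 15 2 3 10 9) = [7, 15, 3, 10, 4, 13, 6, 12, 8, 1, 9, 11, 5, 0, 14, 2]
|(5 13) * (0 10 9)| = |(0 10 9)(5 13)| = 6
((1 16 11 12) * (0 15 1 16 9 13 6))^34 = [13, 0, 2, 3, 4, 5, 9, 7, 8, 15, 10, 12, 16, 1, 14, 6, 11] = (0 13 1)(6 9 15)(11 12 16)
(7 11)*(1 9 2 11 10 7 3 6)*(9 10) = (1 10 7 9 2 11 3 6) = [0, 10, 11, 6, 4, 5, 1, 9, 8, 2, 7, 3]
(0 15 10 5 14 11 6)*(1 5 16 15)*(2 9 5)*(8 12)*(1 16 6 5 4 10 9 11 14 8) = [16, 2, 11, 3, 10, 8, 0, 7, 12, 4, 6, 5, 1, 13, 14, 9, 15] = (0 16 15 9 4 10 6)(1 2 11 5 8 12)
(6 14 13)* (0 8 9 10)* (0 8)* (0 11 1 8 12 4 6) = (0 11 1 8 9 10 12 4 6 14 13) = [11, 8, 2, 3, 6, 5, 14, 7, 9, 10, 12, 1, 4, 0, 13]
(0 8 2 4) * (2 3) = (0 8 3 2 4) = [8, 1, 4, 2, 0, 5, 6, 7, 3]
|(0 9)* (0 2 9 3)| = 2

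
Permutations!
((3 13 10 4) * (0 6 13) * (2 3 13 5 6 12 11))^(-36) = (13)(0 3 2 11 12) = [3, 1, 11, 2, 4, 5, 6, 7, 8, 9, 10, 12, 0, 13]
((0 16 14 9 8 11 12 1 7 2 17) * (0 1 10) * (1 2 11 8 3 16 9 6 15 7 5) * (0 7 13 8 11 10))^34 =(17)(0 9 3 16 14 6 15 13 8 11 12) =[9, 1, 2, 16, 4, 5, 15, 7, 11, 3, 10, 12, 0, 8, 6, 13, 14, 17]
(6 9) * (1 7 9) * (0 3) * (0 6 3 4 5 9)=(0 4 5 9 3 6 1 7)=[4, 7, 2, 6, 5, 9, 1, 0, 8, 3]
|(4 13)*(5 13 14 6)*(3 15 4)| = 7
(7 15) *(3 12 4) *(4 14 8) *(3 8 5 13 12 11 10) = (3 11 10)(4 8)(5 13 12 14)(7 15) = [0, 1, 2, 11, 8, 13, 6, 15, 4, 9, 3, 10, 14, 12, 5, 7]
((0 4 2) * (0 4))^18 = (4) = [0, 1, 2, 3, 4]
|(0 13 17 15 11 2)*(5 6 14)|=|(0 13 17 15 11 2)(5 6 14)|=6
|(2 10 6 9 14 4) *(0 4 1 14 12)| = |(0 4 2 10 6 9 12)(1 14)| = 14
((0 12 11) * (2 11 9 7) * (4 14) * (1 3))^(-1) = (0 11 2 7 9 12)(1 3)(4 14) = [11, 3, 7, 1, 14, 5, 6, 9, 8, 12, 10, 2, 0, 13, 4]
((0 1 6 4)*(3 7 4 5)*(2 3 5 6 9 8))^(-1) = (0 4 7 3 2 8 9 1) = [4, 0, 8, 2, 7, 5, 6, 3, 9, 1]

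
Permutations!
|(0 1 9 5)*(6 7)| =|(0 1 9 5)(6 7)| =4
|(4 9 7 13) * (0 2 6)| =|(0 2 6)(4 9 7 13)| =12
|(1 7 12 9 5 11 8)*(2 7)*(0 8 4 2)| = |(0 8 1)(2 7 12 9 5 11 4)| = 21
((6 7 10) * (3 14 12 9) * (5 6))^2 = (3 12)(5 7)(6 10)(9 14) = [0, 1, 2, 12, 4, 7, 10, 5, 8, 14, 6, 11, 3, 13, 9]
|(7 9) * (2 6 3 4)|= |(2 6 3 4)(7 9)|= 4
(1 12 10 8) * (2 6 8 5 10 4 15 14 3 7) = (1 12 4 15 14 3 7 2 6 8)(5 10) = [0, 12, 6, 7, 15, 10, 8, 2, 1, 9, 5, 11, 4, 13, 3, 14]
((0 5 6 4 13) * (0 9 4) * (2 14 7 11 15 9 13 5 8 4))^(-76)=[6, 1, 7, 3, 8, 4, 5, 15, 0, 14, 10, 9, 12, 13, 11, 2]=(0 6 5 4 8)(2 7 15)(9 14 11)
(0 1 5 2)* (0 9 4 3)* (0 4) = (0 1 5 2 9)(3 4) = [1, 5, 9, 4, 3, 2, 6, 7, 8, 0]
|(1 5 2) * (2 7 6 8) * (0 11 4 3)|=|(0 11 4 3)(1 5 7 6 8 2)|=12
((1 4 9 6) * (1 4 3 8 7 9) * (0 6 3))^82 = (0 4)(1 6)(3 7)(8 9) = [4, 6, 2, 7, 0, 5, 1, 3, 9, 8]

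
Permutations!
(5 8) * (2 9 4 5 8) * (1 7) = (1 7)(2 9 4 5) = [0, 7, 9, 3, 5, 2, 6, 1, 8, 4]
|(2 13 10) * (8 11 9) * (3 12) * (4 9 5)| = |(2 13 10)(3 12)(4 9 8 11 5)| = 30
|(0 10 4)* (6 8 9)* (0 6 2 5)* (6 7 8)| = |(0 10 4 7 8 9 2 5)| = 8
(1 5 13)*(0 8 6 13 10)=(0 8 6 13 1 5 10)=[8, 5, 2, 3, 4, 10, 13, 7, 6, 9, 0, 11, 12, 1]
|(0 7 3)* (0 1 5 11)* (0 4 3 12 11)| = 8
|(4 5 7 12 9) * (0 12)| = 6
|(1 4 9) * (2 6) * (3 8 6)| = |(1 4 9)(2 3 8 6)| = 12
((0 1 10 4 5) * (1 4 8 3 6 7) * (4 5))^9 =[5, 3, 2, 1, 4, 0, 10, 8, 7, 9, 6] =(0 5)(1 3)(6 10)(7 8)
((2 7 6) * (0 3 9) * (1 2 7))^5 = (0 9 3)(1 2)(6 7) = [9, 2, 1, 0, 4, 5, 7, 6, 8, 3]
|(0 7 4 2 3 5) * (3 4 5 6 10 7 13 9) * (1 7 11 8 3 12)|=|(0 13 9 12 1 7 5)(2 4)(3 6 10 11 8)|=70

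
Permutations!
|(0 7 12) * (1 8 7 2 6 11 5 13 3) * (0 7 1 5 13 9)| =|(0 2 6 11 13 3 5 9)(1 8)(7 12)| =8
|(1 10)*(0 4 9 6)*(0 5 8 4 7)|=10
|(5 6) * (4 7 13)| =|(4 7 13)(5 6)| =6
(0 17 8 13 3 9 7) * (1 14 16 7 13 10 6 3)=(0 17 8 10 6 3 9 13 1 14 16 7)=[17, 14, 2, 9, 4, 5, 3, 0, 10, 13, 6, 11, 12, 1, 16, 15, 7, 8]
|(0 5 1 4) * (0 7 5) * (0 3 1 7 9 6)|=|(0 3 1 4 9 6)(5 7)|=6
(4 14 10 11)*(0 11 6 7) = (0 11 4 14 10 6 7) = [11, 1, 2, 3, 14, 5, 7, 0, 8, 9, 6, 4, 12, 13, 10]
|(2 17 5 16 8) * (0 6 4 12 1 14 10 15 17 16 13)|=|(0 6 4 12 1 14 10 15 17 5 13)(2 16 8)|=33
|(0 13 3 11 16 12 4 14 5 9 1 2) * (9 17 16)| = |(0 13 3 11 9 1 2)(4 14 5 17 16 12)| = 42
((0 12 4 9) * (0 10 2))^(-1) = [2, 1, 10, 3, 12, 5, 6, 7, 8, 4, 9, 11, 0] = (0 2 10 9 4 12)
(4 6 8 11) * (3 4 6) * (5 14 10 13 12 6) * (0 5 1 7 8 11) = (0 5 14 10 13 12 6 11 1 7 8)(3 4) = [5, 7, 2, 4, 3, 14, 11, 8, 0, 9, 13, 1, 6, 12, 10]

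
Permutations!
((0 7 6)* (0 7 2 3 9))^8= (9)= [0, 1, 2, 3, 4, 5, 6, 7, 8, 9]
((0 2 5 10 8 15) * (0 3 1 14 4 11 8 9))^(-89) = (0 2 5 10 9)(1 4 8 3 14 11 15) = [2, 4, 5, 14, 8, 10, 6, 7, 3, 0, 9, 15, 12, 13, 11, 1]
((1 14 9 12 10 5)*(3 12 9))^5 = [0, 5, 2, 14, 4, 10, 6, 7, 8, 9, 12, 11, 3, 13, 1] = (1 5 10 12 3 14)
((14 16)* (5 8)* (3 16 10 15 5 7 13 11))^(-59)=[0, 1, 2, 16, 4, 8, 6, 13, 7, 9, 15, 3, 12, 11, 10, 5, 14]=(3 16 14 10 15 5 8 7 13 11)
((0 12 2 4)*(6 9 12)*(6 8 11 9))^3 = (0 9 4 11 2 8 12) = [9, 1, 8, 3, 11, 5, 6, 7, 12, 4, 10, 2, 0]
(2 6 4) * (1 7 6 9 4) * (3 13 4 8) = (1 7 6)(2 9 8 3 13 4) = [0, 7, 9, 13, 2, 5, 1, 6, 3, 8, 10, 11, 12, 4]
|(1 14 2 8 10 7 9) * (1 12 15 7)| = |(1 14 2 8 10)(7 9 12 15)| = 20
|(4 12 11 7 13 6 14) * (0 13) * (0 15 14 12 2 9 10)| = |(0 13 6 12 11 7 15 14 4 2 9 10)| = 12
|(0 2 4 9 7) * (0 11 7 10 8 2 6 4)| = |(0 6 4 9 10 8 2)(7 11)| = 14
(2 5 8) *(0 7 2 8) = [7, 1, 5, 3, 4, 0, 6, 2, 8] = (8)(0 7 2 5)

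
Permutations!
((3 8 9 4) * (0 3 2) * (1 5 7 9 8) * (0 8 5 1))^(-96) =(9) =[0, 1, 2, 3, 4, 5, 6, 7, 8, 9]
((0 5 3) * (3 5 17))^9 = [0, 1, 2, 3, 4, 5, 6, 7, 8, 9, 10, 11, 12, 13, 14, 15, 16, 17] = (17)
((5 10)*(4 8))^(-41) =(4 8)(5 10) =[0, 1, 2, 3, 8, 10, 6, 7, 4, 9, 5]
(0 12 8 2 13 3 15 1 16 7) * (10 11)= (0 12 8 2 13 3 15 1 16 7)(10 11)= [12, 16, 13, 15, 4, 5, 6, 0, 2, 9, 11, 10, 8, 3, 14, 1, 7]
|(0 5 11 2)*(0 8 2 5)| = 2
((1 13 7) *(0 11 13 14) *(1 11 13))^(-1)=(0 14 1 11 7 13)=[14, 11, 2, 3, 4, 5, 6, 13, 8, 9, 10, 7, 12, 0, 1]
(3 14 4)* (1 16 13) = (1 16 13)(3 14 4) = [0, 16, 2, 14, 3, 5, 6, 7, 8, 9, 10, 11, 12, 1, 4, 15, 13]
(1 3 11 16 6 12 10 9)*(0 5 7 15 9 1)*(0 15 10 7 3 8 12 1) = (0 5 3 11 16 6 1 8 12 7 10)(9 15) = [5, 8, 2, 11, 4, 3, 1, 10, 12, 15, 0, 16, 7, 13, 14, 9, 6]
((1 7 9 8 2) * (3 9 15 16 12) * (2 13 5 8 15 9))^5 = (1 12 9 2 16 7 3 15)(5 13 8) = [0, 12, 16, 15, 4, 13, 6, 3, 5, 2, 10, 11, 9, 8, 14, 1, 7]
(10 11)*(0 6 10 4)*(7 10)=(0 6 7 10 11 4)=[6, 1, 2, 3, 0, 5, 7, 10, 8, 9, 11, 4]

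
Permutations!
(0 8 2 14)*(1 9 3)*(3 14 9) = (0 8 2 9 14)(1 3) = [8, 3, 9, 1, 4, 5, 6, 7, 2, 14, 10, 11, 12, 13, 0]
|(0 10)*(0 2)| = 3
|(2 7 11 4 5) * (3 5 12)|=|(2 7 11 4 12 3 5)|=7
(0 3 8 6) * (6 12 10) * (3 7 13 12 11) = (0 7 13 12 10 6)(3 8 11) = [7, 1, 2, 8, 4, 5, 0, 13, 11, 9, 6, 3, 10, 12]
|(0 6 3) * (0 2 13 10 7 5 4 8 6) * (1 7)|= 10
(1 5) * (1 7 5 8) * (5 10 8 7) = [0, 7, 2, 3, 4, 5, 6, 10, 1, 9, 8] = (1 7 10 8)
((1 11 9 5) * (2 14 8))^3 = (14)(1 5 9 11) = [0, 5, 2, 3, 4, 9, 6, 7, 8, 11, 10, 1, 12, 13, 14]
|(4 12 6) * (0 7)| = 6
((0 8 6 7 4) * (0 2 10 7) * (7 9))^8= (0 6 8)(2 7 10 4 9)= [6, 1, 7, 3, 9, 5, 8, 10, 0, 2, 4]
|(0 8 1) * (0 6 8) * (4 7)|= |(1 6 8)(4 7)|= 6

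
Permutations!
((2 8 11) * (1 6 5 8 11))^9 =(1 6 5 8)(2 11) =[0, 6, 11, 3, 4, 8, 5, 7, 1, 9, 10, 2]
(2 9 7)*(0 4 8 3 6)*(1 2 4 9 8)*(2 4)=(0 9 7 2 8 3 6)(1 4)=[9, 4, 8, 6, 1, 5, 0, 2, 3, 7]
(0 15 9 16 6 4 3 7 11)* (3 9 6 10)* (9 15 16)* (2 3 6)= (0 16 10 6 4 15 2 3 7 11)= [16, 1, 3, 7, 15, 5, 4, 11, 8, 9, 6, 0, 12, 13, 14, 2, 10]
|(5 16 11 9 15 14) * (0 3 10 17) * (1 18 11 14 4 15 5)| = |(0 3 10 17)(1 18 11 9 5 16 14)(4 15)| = 28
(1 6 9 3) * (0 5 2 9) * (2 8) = (0 5 8 2 9 3 1 6) = [5, 6, 9, 1, 4, 8, 0, 7, 2, 3]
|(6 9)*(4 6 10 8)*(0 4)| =|(0 4 6 9 10 8)| =6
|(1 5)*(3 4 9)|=6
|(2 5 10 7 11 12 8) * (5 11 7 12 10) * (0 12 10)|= 5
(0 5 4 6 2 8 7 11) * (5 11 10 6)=(0 11)(2 8 7 10 6)(4 5)=[11, 1, 8, 3, 5, 4, 2, 10, 7, 9, 6, 0]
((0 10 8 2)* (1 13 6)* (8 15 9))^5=(0 2 8 9 15 10)(1 6 13)=[2, 6, 8, 3, 4, 5, 13, 7, 9, 15, 0, 11, 12, 1, 14, 10]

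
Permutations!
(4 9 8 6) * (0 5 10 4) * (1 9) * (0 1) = (0 5 10 4)(1 9 8 6) = [5, 9, 2, 3, 0, 10, 1, 7, 6, 8, 4]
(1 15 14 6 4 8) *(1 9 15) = (4 8 9 15 14 6) = [0, 1, 2, 3, 8, 5, 4, 7, 9, 15, 10, 11, 12, 13, 6, 14]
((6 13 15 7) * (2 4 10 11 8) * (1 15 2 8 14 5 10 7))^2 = (15)(2 7 13 4 6)(5 11)(10 14) = [0, 1, 7, 3, 6, 11, 2, 13, 8, 9, 14, 5, 12, 4, 10, 15]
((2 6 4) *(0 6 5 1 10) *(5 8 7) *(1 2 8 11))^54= (0 7 1 4 2)(5 10 8 11 6)= [7, 4, 0, 3, 2, 10, 5, 1, 11, 9, 8, 6]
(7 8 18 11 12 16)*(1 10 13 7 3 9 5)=[0, 10, 2, 9, 4, 1, 6, 8, 18, 5, 13, 12, 16, 7, 14, 15, 3, 17, 11]=(1 10 13 7 8 18 11 12 16 3 9 5)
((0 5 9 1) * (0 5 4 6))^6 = (9) = [0, 1, 2, 3, 4, 5, 6, 7, 8, 9]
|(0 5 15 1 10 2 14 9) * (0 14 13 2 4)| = |(0 5 15 1 10 4)(2 13)(9 14)| = 6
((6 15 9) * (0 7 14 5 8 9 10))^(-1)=[10, 1, 2, 3, 4, 14, 9, 0, 5, 8, 15, 11, 12, 13, 7, 6]=(0 10 15 6 9 8 5 14 7)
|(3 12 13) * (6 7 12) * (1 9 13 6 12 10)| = |(1 9 13 3 12 6 7 10)| = 8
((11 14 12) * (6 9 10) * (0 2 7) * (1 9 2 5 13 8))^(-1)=(0 7 2 6 10 9 1 8 13 5)(11 12 14)=[7, 8, 6, 3, 4, 0, 10, 2, 13, 1, 9, 12, 14, 5, 11]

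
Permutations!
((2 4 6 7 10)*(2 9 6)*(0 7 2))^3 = (0 9 4 10 2 7 6) = [9, 1, 7, 3, 10, 5, 0, 6, 8, 4, 2]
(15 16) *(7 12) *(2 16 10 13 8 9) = (2 16 15 10 13 8 9)(7 12) = [0, 1, 16, 3, 4, 5, 6, 12, 9, 2, 13, 11, 7, 8, 14, 10, 15]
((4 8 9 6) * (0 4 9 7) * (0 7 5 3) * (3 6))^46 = [6, 1, 2, 5, 9, 0, 4, 7, 3, 8] = (0 6 4 9 8 3 5)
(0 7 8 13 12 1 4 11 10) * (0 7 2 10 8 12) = (0 2 10 7 12 1 4 11 8 13) = [2, 4, 10, 3, 11, 5, 6, 12, 13, 9, 7, 8, 1, 0]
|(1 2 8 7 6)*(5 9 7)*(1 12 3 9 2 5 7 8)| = 6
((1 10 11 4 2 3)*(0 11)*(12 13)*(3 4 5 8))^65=(0 5 3 10 11 8 1)(2 4)(12 13)=[5, 0, 4, 10, 2, 3, 6, 7, 1, 9, 11, 8, 13, 12]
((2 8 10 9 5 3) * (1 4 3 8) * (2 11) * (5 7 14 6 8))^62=(1 3 2 4 11)(6 10 7)(8 9 14)=[0, 3, 4, 2, 11, 5, 10, 6, 9, 14, 7, 1, 12, 13, 8]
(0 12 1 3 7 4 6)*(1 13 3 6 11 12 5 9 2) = [5, 6, 1, 7, 11, 9, 0, 4, 8, 2, 10, 12, 13, 3] = (0 5 9 2 1 6)(3 7 4 11 12 13)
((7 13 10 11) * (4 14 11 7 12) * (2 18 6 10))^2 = (2 6 7)(4 11)(10 13 18)(12 14) = [0, 1, 6, 3, 11, 5, 7, 2, 8, 9, 13, 4, 14, 18, 12, 15, 16, 17, 10]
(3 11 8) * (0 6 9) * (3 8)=(0 6 9)(3 11)=[6, 1, 2, 11, 4, 5, 9, 7, 8, 0, 10, 3]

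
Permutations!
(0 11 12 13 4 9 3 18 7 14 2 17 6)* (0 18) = (0 11 12 13 4 9 3)(2 17 6 18 7 14) = [11, 1, 17, 0, 9, 5, 18, 14, 8, 3, 10, 12, 13, 4, 2, 15, 16, 6, 7]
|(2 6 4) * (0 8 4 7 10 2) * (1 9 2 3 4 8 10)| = |(0 10 3 4)(1 9 2 6 7)| = 20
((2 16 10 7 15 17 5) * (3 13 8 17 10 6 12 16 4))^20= (2 5 17 8 13 3 4)(6 16 12)(7 10 15)= [0, 1, 5, 4, 2, 17, 16, 10, 13, 9, 15, 11, 6, 3, 14, 7, 12, 8]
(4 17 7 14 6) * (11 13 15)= (4 17 7 14 6)(11 13 15)= [0, 1, 2, 3, 17, 5, 4, 14, 8, 9, 10, 13, 12, 15, 6, 11, 16, 7]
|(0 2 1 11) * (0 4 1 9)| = |(0 2 9)(1 11 4)| = 3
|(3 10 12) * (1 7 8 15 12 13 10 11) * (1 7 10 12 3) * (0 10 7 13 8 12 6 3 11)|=|(0 10 8 15 11 13 6 3)(1 7 12)|=24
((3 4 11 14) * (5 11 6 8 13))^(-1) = (3 14 11 5 13 8 6 4) = [0, 1, 2, 14, 3, 13, 4, 7, 6, 9, 10, 5, 12, 8, 11]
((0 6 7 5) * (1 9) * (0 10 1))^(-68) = [7, 0, 2, 3, 4, 1, 5, 10, 8, 6, 9] = (0 7 10 9 6 5 1)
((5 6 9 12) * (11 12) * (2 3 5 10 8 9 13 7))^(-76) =(2 5 13)(3 6 7)(8 10 12 11 9) =[0, 1, 5, 6, 4, 13, 7, 3, 10, 8, 12, 9, 11, 2]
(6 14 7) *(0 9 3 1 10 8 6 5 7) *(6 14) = (0 9 3 1 10 8 14)(5 7) = [9, 10, 2, 1, 4, 7, 6, 5, 14, 3, 8, 11, 12, 13, 0]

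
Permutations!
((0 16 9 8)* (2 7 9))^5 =[8, 1, 16, 3, 4, 5, 6, 2, 9, 7, 10, 11, 12, 13, 14, 15, 0] =(0 8 9 7 2 16)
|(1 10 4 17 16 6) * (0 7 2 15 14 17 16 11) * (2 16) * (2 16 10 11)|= |(0 7 10 4 16 6 1 11)(2 15 14 17)|= 8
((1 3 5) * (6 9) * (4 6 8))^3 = [0, 1, 2, 3, 8, 5, 4, 7, 9, 6] = (4 8 9 6)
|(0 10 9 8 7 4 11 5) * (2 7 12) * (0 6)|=|(0 10 9 8 12 2 7 4 11 5 6)|=11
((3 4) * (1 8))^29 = (1 8)(3 4) = [0, 8, 2, 4, 3, 5, 6, 7, 1]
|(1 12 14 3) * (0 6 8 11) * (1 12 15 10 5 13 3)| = |(0 6 8 11)(1 15 10 5 13 3 12 14)| = 8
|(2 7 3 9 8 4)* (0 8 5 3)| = |(0 8 4 2 7)(3 9 5)| = 15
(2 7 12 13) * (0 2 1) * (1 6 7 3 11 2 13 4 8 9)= (0 13 6 7 12 4 8 9 1)(2 3 11)= [13, 0, 3, 11, 8, 5, 7, 12, 9, 1, 10, 2, 4, 6]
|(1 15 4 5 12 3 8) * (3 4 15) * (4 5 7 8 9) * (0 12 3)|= 9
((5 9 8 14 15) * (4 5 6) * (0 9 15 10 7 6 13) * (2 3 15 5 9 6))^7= (0 7 4 3 8 13 10 6 2 9 15 14)= [7, 1, 9, 8, 3, 5, 2, 4, 13, 15, 6, 11, 12, 10, 0, 14]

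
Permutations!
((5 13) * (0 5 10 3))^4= (0 3 10 13 5)= [3, 1, 2, 10, 4, 0, 6, 7, 8, 9, 13, 11, 12, 5]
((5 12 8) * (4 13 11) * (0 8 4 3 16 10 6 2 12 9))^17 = (0 8 5 9)(2 6 10 16 3 11 13 4 12) = [8, 1, 6, 11, 12, 9, 10, 7, 5, 0, 16, 13, 2, 4, 14, 15, 3]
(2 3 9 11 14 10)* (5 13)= (2 3 9 11 14 10)(5 13)= [0, 1, 3, 9, 4, 13, 6, 7, 8, 11, 2, 14, 12, 5, 10]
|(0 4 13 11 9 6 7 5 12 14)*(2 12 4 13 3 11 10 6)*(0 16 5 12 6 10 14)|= 13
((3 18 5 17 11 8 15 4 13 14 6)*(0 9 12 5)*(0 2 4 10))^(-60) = (0 5 8)(2 14 18 13 3 4 6)(9 17 15)(10 12 11) = [5, 1, 14, 4, 6, 8, 2, 7, 0, 17, 12, 10, 11, 3, 18, 9, 16, 15, 13]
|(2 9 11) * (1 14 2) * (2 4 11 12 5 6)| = 20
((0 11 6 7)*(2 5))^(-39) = (0 11 6 7)(2 5) = [11, 1, 5, 3, 4, 2, 7, 0, 8, 9, 10, 6]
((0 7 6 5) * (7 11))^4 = (0 5 6 7 11) = [5, 1, 2, 3, 4, 6, 7, 11, 8, 9, 10, 0]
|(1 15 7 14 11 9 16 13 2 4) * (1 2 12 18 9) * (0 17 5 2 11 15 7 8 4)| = 140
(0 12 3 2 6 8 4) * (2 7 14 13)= (0 12 3 7 14 13 2 6 8 4)= [12, 1, 6, 7, 0, 5, 8, 14, 4, 9, 10, 11, 3, 2, 13]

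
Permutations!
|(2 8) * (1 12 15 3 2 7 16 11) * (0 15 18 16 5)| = 35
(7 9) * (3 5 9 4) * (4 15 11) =(3 5 9 7 15 11 4) =[0, 1, 2, 5, 3, 9, 6, 15, 8, 7, 10, 4, 12, 13, 14, 11]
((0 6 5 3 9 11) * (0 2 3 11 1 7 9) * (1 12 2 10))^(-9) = (0 5 10 7 12 3 6 11 1 9 2) = [5, 9, 0, 6, 4, 10, 11, 12, 8, 2, 7, 1, 3]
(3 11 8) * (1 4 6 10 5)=(1 4 6 10 5)(3 11 8)=[0, 4, 2, 11, 6, 1, 10, 7, 3, 9, 5, 8]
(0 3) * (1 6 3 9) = (0 9 1 6 3) = [9, 6, 2, 0, 4, 5, 3, 7, 8, 1]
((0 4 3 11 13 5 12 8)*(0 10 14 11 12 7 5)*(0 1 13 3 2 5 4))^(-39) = (1 13)(2 5 7 4)(3 10)(8 11)(12 14) = [0, 13, 5, 10, 2, 7, 6, 4, 11, 9, 3, 8, 14, 1, 12]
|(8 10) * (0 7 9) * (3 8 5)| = 12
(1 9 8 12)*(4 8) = (1 9 4 8 12) = [0, 9, 2, 3, 8, 5, 6, 7, 12, 4, 10, 11, 1]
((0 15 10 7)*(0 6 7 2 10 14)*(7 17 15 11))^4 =(0 17 11 15 7 14 6) =[17, 1, 2, 3, 4, 5, 0, 14, 8, 9, 10, 15, 12, 13, 6, 7, 16, 11]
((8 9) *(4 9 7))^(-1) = [0, 1, 2, 3, 7, 5, 6, 8, 9, 4] = (4 7 8 9)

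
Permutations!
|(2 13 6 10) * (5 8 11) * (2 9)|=|(2 13 6 10 9)(5 8 11)|=15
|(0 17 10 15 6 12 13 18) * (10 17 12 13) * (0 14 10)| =6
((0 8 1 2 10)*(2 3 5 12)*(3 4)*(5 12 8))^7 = (0 2 3 1 5 10 12 4 8) = [2, 5, 3, 1, 8, 10, 6, 7, 0, 9, 12, 11, 4]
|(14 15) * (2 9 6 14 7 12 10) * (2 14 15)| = |(2 9 6 15 7 12 10 14)| = 8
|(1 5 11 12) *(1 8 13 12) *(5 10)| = 12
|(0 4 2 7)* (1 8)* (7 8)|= 6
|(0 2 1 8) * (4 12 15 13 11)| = 20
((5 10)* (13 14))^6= (14)= [0, 1, 2, 3, 4, 5, 6, 7, 8, 9, 10, 11, 12, 13, 14]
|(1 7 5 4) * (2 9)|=|(1 7 5 4)(2 9)|=4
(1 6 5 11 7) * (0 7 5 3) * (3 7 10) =[10, 6, 2, 0, 4, 11, 7, 1, 8, 9, 3, 5] =(0 10 3)(1 6 7)(5 11)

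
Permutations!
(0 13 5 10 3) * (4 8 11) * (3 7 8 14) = (0 13 5 10 7 8 11 4 14 3) = [13, 1, 2, 0, 14, 10, 6, 8, 11, 9, 7, 4, 12, 5, 3]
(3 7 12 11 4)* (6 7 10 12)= (3 10 12 11 4)(6 7)= [0, 1, 2, 10, 3, 5, 7, 6, 8, 9, 12, 4, 11]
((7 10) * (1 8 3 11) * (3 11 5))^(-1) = (1 11 8)(3 5)(7 10) = [0, 11, 2, 5, 4, 3, 6, 10, 1, 9, 7, 8]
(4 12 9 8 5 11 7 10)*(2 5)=[0, 1, 5, 3, 12, 11, 6, 10, 2, 8, 4, 7, 9]=(2 5 11 7 10 4 12 9 8)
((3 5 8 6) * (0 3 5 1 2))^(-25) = [2, 3, 1, 0, 4, 6, 8, 7, 5] = (0 2 1 3)(5 6 8)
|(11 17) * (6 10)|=2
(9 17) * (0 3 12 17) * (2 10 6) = [3, 1, 10, 12, 4, 5, 2, 7, 8, 0, 6, 11, 17, 13, 14, 15, 16, 9] = (0 3 12 17 9)(2 10 6)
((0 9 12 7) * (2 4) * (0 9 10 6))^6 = (12) = [0, 1, 2, 3, 4, 5, 6, 7, 8, 9, 10, 11, 12]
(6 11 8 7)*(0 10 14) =(0 10 14)(6 11 8 7) =[10, 1, 2, 3, 4, 5, 11, 6, 7, 9, 14, 8, 12, 13, 0]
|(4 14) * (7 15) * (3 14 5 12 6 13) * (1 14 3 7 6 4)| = 12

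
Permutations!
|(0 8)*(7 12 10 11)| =|(0 8)(7 12 10 11)| =4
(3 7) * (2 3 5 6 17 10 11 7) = (2 3)(5 6 17 10 11 7) = [0, 1, 3, 2, 4, 6, 17, 5, 8, 9, 11, 7, 12, 13, 14, 15, 16, 10]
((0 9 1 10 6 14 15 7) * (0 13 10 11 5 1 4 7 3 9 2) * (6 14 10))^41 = [2, 5, 0, 6, 14, 11, 9, 15, 8, 10, 4, 1, 12, 3, 7, 13] = (0 2)(1 5 11)(3 6 9 10 4 14 7 15 13)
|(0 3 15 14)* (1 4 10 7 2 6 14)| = 10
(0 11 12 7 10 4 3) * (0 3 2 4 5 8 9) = (0 11 12 7 10 5 8 9)(2 4) = [11, 1, 4, 3, 2, 8, 6, 10, 9, 0, 5, 12, 7]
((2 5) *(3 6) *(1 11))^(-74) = (11) = [0, 1, 2, 3, 4, 5, 6, 7, 8, 9, 10, 11]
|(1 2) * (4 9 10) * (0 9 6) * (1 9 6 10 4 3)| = 6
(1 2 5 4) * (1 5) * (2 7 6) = (1 7 6 2)(4 5) = [0, 7, 1, 3, 5, 4, 2, 6]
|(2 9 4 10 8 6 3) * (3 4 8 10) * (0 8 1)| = 8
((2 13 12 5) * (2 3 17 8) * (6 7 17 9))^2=(2 12 3 6 17)(5 9 7 8 13)=[0, 1, 12, 6, 4, 9, 17, 8, 13, 7, 10, 11, 3, 5, 14, 15, 16, 2]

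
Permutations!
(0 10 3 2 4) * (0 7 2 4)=(0 10 3 4 7 2)=[10, 1, 0, 4, 7, 5, 6, 2, 8, 9, 3]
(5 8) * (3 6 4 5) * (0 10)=[10, 1, 2, 6, 5, 8, 4, 7, 3, 9, 0]=(0 10)(3 6 4 5 8)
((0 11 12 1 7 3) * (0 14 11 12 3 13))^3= [7, 0, 2, 3, 4, 5, 6, 12, 8, 9, 10, 11, 13, 1, 14]= (14)(0 7 12 13 1)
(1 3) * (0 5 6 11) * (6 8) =(0 5 8 6 11)(1 3) =[5, 3, 2, 1, 4, 8, 11, 7, 6, 9, 10, 0]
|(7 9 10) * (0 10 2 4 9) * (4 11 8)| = |(0 10 7)(2 11 8 4 9)| = 15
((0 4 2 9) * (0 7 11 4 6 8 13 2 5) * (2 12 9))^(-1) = (0 5 4 11 7 9 12 13 8 6) = [5, 1, 2, 3, 11, 4, 0, 9, 6, 12, 10, 7, 13, 8]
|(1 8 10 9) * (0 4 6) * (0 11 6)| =4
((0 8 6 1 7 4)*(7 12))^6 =(0 4 7 12 1 6 8) =[4, 6, 2, 3, 7, 5, 8, 12, 0, 9, 10, 11, 1]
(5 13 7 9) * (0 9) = (0 9 5 13 7) = [9, 1, 2, 3, 4, 13, 6, 0, 8, 5, 10, 11, 12, 7]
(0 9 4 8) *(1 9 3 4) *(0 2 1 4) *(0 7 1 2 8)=[3, 9, 2, 7, 0, 5, 6, 1, 8, 4]=(0 3 7 1 9 4)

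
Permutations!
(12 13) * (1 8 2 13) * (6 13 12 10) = (1 8 2 12)(6 13 10) = [0, 8, 12, 3, 4, 5, 13, 7, 2, 9, 6, 11, 1, 10]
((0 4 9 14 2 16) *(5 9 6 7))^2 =(0 6 5 14 16 4 7 9 2) =[6, 1, 0, 3, 7, 14, 5, 9, 8, 2, 10, 11, 12, 13, 16, 15, 4]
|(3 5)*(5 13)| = |(3 13 5)| = 3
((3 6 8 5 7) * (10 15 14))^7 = [0, 1, 2, 8, 4, 3, 5, 6, 7, 9, 15, 11, 12, 13, 10, 14] = (3 8 7 6 5)(10 15 14)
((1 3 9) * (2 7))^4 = (1 3 9) = [0, 3, 2, 9, 4, 5, 6, 7, 8, 1]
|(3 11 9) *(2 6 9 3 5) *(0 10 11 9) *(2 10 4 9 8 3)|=8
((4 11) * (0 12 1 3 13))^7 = (0 1 13 12 3)(4 11) = [1, 13, 2, 0, 11, 5, 6, 7, 8, 9, 10, 4, 3, 12]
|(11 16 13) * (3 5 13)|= 5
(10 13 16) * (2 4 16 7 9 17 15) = (2 4 16 10 13 7 9 17 15) = [0, 1, 4, 3, 16, 5, 6, 9, 8, 17, 13, 11, 12, 7, 14, 2, 10, 15]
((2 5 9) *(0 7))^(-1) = (0 7)(2 9 5) = [7, 1, 9, 3, 4, 2, 6, 0, 8, 5]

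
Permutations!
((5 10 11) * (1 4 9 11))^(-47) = (1 4 9 11 5 10) = [0, 4, 2, 3, 9, 10, 6, 7, 8, 11, 1, 5]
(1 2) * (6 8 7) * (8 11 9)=(1 2)(6 11 9 8 7)=[0, 2, 1, 3, 4, 5, 11, 6, 7, 8, 10, 9]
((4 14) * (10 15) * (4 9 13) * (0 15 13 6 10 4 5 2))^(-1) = (0 2 5 13 10 6 9 14 4 15) = [2, 1, 5, 3, 15, 13, 9, 7, 8, 14, 6, 11, 12, 10, 4, 0]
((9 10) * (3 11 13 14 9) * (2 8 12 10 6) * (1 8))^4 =(1 3 9 8 11 6 12 13 2 10 14) =[0, 3, 10, 9, 4, 5, 12, 7, 11, 8, 14, 6, 13, 2, 1]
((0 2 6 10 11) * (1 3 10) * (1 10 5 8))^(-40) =[0, 1, 2, 3, 4, 5, 6, 7, 8, 9, 10, 11] =(11)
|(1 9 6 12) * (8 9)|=5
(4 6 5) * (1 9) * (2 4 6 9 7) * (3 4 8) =(1 7 2 8 3 4 9)(5 6) =[0, 7, 8, 4, 9, 6, 5, 2, 3, 1]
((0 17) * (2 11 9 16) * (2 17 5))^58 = [2, 1, 9, 3, 4, 11, 6, 7, 8, 17, 10, 16, 12, 13, 14, 15, 0, 5] = (0 2 9 17 5 11 16)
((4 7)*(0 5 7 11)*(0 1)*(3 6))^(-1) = (0 1 11 4 7 5)(3 6) = [1, 11, 2, 6, 7, 0, 3, 5, 8, 9, 10, 4]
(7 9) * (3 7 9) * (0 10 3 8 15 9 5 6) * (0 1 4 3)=(0 10)(1 4 3 7 8 15 9 5 6)=[10, 4, 2, 7, 3, 6, 1, 8, 15, 5, 0, 11, 12, 13, 14, 9]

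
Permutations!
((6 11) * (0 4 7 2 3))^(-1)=[3, 1, 7, 2, 0, 5, 11, 4, 8, 9, 10, 6]=(0 3 2 7 4)(6 11)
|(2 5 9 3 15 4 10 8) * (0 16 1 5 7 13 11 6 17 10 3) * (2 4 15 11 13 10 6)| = 70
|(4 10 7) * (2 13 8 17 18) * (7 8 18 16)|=6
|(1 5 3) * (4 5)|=|(1 4 5 3)|=4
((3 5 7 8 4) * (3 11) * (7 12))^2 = [0, 1, 2, 12, 3, 7, 6, 4, 11, 9, 10, 5, 8] = (3 12 8 11 5 7 4)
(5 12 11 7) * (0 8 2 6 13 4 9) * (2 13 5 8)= (0 2 6 5 12 11 7 8 13 4 9)= [2, 1, 6, 3, 9, 12, 5, 8, 13, 0, 10, 7, 11, 4]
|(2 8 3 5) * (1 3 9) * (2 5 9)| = 6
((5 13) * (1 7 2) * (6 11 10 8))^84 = [0, 1, 2, 3, 4, 5, 6, 7, 8, 9, 10, 11, 12, 13] = (13)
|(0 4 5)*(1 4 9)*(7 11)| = |(0 9 1 4 5)(7 11)| = 10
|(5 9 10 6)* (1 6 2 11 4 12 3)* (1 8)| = 11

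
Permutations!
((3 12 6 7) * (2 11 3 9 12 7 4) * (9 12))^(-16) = (2 6 7 11 4 12 3) = [0, 1, 6, 2, 12, 5, 7, 11, 8, 9, 10, 4, 3]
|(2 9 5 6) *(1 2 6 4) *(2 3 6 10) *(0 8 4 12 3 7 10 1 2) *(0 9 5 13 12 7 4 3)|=13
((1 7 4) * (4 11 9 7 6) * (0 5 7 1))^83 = [11, 0, 2, 3, 7, 9, 5, 1, 8, 4, 10, 6] = (0 11 6 5 9 4 7 1)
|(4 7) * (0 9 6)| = |(0 9 6)(4 7)| = 6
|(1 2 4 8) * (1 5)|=|(1 2 4 8 5)|=5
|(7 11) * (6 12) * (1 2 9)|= |(1 2 9)(6 12)(7 11)|= 6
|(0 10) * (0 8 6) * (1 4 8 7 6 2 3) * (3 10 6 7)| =6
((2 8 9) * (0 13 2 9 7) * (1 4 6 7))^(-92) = [1, 0, 6, 3, 13, 5, 2, 8, 7, 9, 10, 11, 12, 4] = (0 1)(2 6)(4 13)(7 8)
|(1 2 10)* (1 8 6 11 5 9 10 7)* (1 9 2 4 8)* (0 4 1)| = 10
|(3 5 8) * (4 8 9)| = |(3 5 9 4 8)| = 5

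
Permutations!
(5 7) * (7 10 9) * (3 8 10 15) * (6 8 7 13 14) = (3 7 5 15)(6 8 10 9 13 14) = [0, 1, 2, 7, 4, 15, 8, 5, 10, 13, 9, 11, 12, 14, 6, 3]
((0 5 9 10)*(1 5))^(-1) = (0 10 9 5 1) = [10, 0, 2, 3, 4, 1, 6, 7, 8, 5, 9]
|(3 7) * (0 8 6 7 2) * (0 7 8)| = |(2 7 3)(6 8)| = 6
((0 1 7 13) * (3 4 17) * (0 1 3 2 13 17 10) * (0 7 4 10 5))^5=(0 2)(1 10)(3 13)(4 7)(5 17)=[2, 10, 0, 13, 7, 17, 6, 4, 8, 9, 1, 11, 12, 3, 14, 15, 16, 5]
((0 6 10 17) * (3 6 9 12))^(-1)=(0 17 10 6 3 12 9)=[17, 1, 2, 12, 4, 5, 3, 7, 8, 0, 6, 11, 9, 13, 14, 15, 16, 10]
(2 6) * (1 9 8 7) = (1 9 8 7)(2 6) = [0, 9, 6, 3, 4, 5, 2, 1, 7, 8]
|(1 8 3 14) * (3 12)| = |(1 8 12 3 14)| = 5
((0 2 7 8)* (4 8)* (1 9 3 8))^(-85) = (0 4 3 2 1 8 7 9) = [4, 8, 1, 2, 3, 5, 6, 9, 7, 0]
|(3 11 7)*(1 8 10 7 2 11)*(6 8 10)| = 4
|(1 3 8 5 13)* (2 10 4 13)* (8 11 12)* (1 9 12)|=24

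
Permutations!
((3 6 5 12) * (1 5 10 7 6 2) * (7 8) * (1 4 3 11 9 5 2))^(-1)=(1 3 4 2)(5 9 11 12)(6 7 8 10)=[0, 3, 1, 4, 2, 9, 7, 8, 10, 11, 6, 12, 5]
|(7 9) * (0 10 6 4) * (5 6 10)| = |(10)(0 5 6 4)(7 9)| = 4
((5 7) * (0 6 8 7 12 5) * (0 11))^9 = (0 11 7 8 6)(5 12) = [11, 1, 2, 3, 4, 12, 0, 8, 6, 9, 10, 7, 5]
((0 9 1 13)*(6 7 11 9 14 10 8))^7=[9, 7, 2, 3, 4, 5, 14, 10, 0, 6, 13, 8, 12, 11, 1]=(0 9 6 14 1 7 10 13 11 8)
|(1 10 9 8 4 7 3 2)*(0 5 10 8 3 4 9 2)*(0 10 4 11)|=30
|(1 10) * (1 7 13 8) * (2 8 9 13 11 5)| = 14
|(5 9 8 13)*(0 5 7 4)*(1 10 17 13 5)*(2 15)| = 42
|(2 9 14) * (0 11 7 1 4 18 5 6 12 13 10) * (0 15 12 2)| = 44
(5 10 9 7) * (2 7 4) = (2 7 5 10 9 4) = [0, 1, 7, 3, 2, 10, 6, 5, 8, 4, 9]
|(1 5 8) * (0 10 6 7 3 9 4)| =|(0 10 6 7 3 9 4)(1 5 8)| =21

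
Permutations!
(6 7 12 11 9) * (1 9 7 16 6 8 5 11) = (1 9 8 5 11 7 12)(6 16) = [0, 9, 2, 3, 4, 11, 16, 12, 5, 8, 10, 7, 1, 13, 14, 15, 6]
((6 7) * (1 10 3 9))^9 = (1 10 3 9)(6 7) = [0, 10, 2, 9, 4, 5, 7, 6, 8, 1, 3]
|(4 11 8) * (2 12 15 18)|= |(2 12 15 18)(4 11 8)|= 12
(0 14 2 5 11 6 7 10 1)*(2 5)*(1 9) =[14, 0, 2, 3, 4, 11, 7, 10, 8, 1, 9, 6, 12, 13, 5] =(0 14 5 11 6 7 10 9 1)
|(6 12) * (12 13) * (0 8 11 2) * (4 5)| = 12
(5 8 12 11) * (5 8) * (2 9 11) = (2 9 11 8 12) = [0, 1, 9, 3, 4, 5, 6, 7, 12, 11, 10, 8, 2]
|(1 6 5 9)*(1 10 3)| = |(1 6 5 9 10 3)| = 6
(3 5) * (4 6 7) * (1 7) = [0, 7, 2, 5, 6, 3, 1, 4] = (1 7 4 6)(3 5)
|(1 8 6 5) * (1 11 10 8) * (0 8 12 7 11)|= 4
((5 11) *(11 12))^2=(5 11 12)=[0, 1, 2, 3, 4, 11, 6, 7, 8, 9, 10, 12, 5]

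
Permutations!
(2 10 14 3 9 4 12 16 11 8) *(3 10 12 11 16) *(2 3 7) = (16)(2 12 7)(3 9 4 11 8)(10 14) = [0, 1, 12, 9, 11, 5, 6, 2, 3, 4, 14, 8, 7, 13, 10, 15, 16]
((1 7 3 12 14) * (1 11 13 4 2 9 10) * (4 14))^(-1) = (1 10 9 2 4 12 3 7)(11 14 13) = [0, 10, 4, 7, 12, 5, 6, 1, 8, 2, 9, 14, 3, 11, 13]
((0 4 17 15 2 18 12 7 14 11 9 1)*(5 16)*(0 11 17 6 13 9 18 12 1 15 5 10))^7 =(0 12)(1 11 18)(2 10)(4 7)(5 9)(6 14)(13 17)(15 16) =[12, 11, 10, 3, 7, 9, 14, 4, 8, 5, 2, 18, 0, 17, 6, 16, 15, 13, 1]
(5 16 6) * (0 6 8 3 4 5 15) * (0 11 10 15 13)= (0 6 13)(3 4 5 16 8)(10 15 11)= [6, 1, 2, 4, 5, 16, 13, 7, 3, 9, 15, 10, 12, 0, 14, 11, 8]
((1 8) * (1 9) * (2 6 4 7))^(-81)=(9)(2 7 4 6)=[0, 1, 7, 3, 6, 5, 2, 4, 8, 9]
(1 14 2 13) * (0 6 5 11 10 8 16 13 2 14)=(0 6 5 11 10 8 16 13 1)=[6, 0, 2, 3, 4, 11, 5, 7, 16, 9, 8, 10, 12, 1, 14, 15, 13]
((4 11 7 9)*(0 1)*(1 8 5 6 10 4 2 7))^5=(0 4 5 1 10 8 11 6)(2 9 7)=[4, 10, 9, 3, 5, 1, 0, 2, 11, 7, 8, 6]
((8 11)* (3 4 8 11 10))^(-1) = (11)(3 10 8 4) = [0, 1, 2, 10, 3, 5, 6, 7, 4, 9, 8, 11]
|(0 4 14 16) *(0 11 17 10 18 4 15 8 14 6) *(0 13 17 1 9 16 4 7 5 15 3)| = 44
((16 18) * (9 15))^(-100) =(18) =[0, 1, 2, 3, 4, 5, 6, 7, 8, 9, 10, 11, 12, 13, 14, 15, 16, 17, 18]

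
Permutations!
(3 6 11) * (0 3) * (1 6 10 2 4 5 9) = (0 3 10 2 4 5 9 1 6 11) = [3, 6, 4, 10, 5, 9, 11, 7, 8, 1, 2, 0]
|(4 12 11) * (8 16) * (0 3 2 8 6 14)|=21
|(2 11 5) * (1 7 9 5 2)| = |(1 7 9 5)(2 11)| = 4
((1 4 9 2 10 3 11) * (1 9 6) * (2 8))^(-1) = (1 6 4)(2 8 9 11 3 10) = [0, 6, 8, 10, 1, 5, 4, 7, 9, 11, 2, 3]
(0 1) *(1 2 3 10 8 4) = (0 2 3 10 8 4 1) = [2, 0, 3, 10, 1, 5, 6, 7, 4, 9, 8]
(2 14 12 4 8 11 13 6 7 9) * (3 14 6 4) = (2 6 7 9)(3 14 12)(4 8 11 13) = [0, 1, 6, 14, 8, 5, 7, 9, 11, 2, 10, 13, 3, 4, 12]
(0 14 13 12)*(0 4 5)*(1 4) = (0 14 13 12 1 4 5) = [14, 4, 2, 3, 5, 0, 6, 7, 8, 9, 10, 11, 1, 12, 13]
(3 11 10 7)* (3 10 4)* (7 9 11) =(3 7 10 9 11 4) =[0, 1, 2, 7, 3, 5, 6, 10, 8, 11, 9, 4]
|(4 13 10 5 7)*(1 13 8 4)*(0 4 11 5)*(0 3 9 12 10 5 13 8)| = |(0 4)(1 8 11 13 5 7)(3 9 12 10)| = 12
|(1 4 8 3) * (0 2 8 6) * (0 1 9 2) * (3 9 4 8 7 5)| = 9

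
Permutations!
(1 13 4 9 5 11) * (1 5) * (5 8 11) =(1 13 4 9)(8 11) =[0, 13, 2, 3, 9, 5, 6, 7, 11, 1, 10, 8, 12, 4]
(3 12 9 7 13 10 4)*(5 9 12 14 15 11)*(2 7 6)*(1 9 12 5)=(1 9 6 2 7 13 10 4 3 14 15 11)(5 12)=[0, 9, 7, 14, 3, 12, 2, 13, 8, 6, 4, 1, 5, 10, 15, 11]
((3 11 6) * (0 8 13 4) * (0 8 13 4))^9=[13, 1, 2, 3, 8, 5, 6, 7, 4, 9, 10, 11, 12, 0]=(0 13)(4 8)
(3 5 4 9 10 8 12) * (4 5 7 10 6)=(3 7 10 8 12)(4 9 6)=[0, 1, 2, 7, 9, 5, 4, 10, 12, 6, 8, 11, 3]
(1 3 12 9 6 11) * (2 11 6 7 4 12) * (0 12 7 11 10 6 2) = [12, 3, 10, 0, 7, 5, 2, 4, 8, 11, 6, 1, 9] = (0 12 9 11 1 3)(2 10 6)(4 7)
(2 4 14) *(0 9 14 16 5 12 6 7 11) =(0 9 14 2 4 16 5 12 6 7 11) =[9, 1, 4, 3, 16, 12, 7, 11, 8, 14, 10, 0, 6, 13, 2, 15, 5]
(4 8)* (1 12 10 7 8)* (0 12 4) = (0 12 10 7 8)(1 4) = [12, 4, 2, 3, 1, 5, 6, 8, 0, 9, 7, 11, 10]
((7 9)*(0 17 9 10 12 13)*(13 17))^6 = (7 10 12 17 9) = [0, 1, 2, 3, 4, 5, 6, 10, 8, 7, 12, 11, 17, 13, 14, 15, 16, 9]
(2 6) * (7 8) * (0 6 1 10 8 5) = (0 6 2 1 10 8 7 5) = [6, 10, 1, 3, 4, 0, 2, 5, 7, 9, 8]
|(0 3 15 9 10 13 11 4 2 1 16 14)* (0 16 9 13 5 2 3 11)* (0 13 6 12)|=|(0 11 4 3 15 6 12)(1 9 10 5 2)(14 16)|=70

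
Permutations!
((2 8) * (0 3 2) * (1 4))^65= (0 3 2 8)(1 4)= [3, 4, 8, 2, 1, 5, 6, 7, 0]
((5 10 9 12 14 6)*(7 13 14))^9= (5 10 9 12 7 13 14 6)= [0, 1, 2, 3, 4, 10, 5, 13, 8, 12, 9, 11, 7, 14, 6]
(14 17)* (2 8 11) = (2 8 11)(14 17) = [0, 1, 8, 3, 4, 5, 6, 7, 11, 9, 10, 2, 12, 13, 17, 15, 16, 14]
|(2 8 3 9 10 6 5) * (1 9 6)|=|(1 9 10)(2 8 3 6 5)|=15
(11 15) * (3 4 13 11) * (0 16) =(0 16)(3 4 13 11 15) =[16, 1, 2, 4, 13, 5, 6, 7, 8, 9, 10, 15, 12, 11, 14, 3, 0]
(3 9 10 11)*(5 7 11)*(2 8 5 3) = [0, 1, 8, 9, 4, 7, 6, 11, 5, 10, 3, 2] = (2 8 5 7 11)(3 9 10)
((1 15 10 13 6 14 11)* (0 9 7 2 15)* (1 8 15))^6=[9, 0, 1, 3, 4, 5, 13, 2, 11, 7, 15, 14, 12, 10, 6, 8]=(0 9 7 2 1)(6 13 10 15 8 11 14)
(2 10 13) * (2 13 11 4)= (13)(2 10 11 4)= [0, 1, 10, 3, 2, 5, 6, 7, 8, 9, 11, 4, 12, 13]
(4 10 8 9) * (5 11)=[0, 1, 2, 3, 10, 11, 6, 7, 9, 4, 8, 5]=(4 10 8 9)(5 11)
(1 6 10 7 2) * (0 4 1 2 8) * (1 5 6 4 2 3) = [2, 4, 3, 1, 5, 6, 10, 8, 0, 9, 7] = (0 2 3 1 4 5 6 10 7 8)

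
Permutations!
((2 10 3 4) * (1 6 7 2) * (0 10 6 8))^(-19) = [8, 4, 7, 10, 3, 5, 2, 6, 1, 9, 0] = (0 8 1 4 3 10)(2 7 6)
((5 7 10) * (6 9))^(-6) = (10) = [0, 1, 2, 3, 4, 5, 6, 7, 8, 9, 10]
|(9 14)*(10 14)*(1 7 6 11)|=|(1 7 6 11)(9 10 14)|=12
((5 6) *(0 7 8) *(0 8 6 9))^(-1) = (0 9 5 6 7) = [9, 1, 2, 3, 4, 6, 7, 0, 8, 5]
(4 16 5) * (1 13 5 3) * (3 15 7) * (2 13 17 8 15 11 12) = [0, 17, 13, 1, 16, 4, 6, 3, 15, 9, 10, 12, 2, 5, 14, 7, 11, 8] = (1 17 8 15 7 3)(2 13 5 4 16 11 12)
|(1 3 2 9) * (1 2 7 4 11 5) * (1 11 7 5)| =4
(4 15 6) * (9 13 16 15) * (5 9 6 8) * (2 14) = [0, 1, 14, 3, 6, 9, 4, 7, 5, 13, 10, 11, 12, 16, 2, 8, 15] = (2 14)(4 6)(5 9 13 16 15 8)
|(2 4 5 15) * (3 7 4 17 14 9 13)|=|(2 17 14 9 13 3 7 4 5 15)|=10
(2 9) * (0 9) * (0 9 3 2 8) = (0 3 2 9 8) = [3, 1, 9, 2, 4, 5, 6, 7, 0, 8]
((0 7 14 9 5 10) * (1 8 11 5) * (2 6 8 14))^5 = (0 11 2 10 8 7 5 6)(1 9 14) = [11, 9, 10, 3, 4, 6, 0, 5, 7, 14, 8, 2, 12, 13, 1]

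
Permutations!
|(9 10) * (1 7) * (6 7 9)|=5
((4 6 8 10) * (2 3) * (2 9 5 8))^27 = (2 5 4 3 8 6 9 10) = [0, 1, 5, 8, 3, 4, 9, 7, 6, 10, 2]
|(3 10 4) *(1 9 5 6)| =12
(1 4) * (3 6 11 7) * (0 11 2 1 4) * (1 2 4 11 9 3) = (0 9 3 6 4 11 7 1) = [9, 0, 2, 6, 11, 5, 4, 1, 8, 3, 10, 7]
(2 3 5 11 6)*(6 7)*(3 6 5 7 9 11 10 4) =(2 6)(3 7 5 10 4)(9 11) =[0, 1, 6, 7, 3, 10, 2, 5, 8, 11, 4, 9]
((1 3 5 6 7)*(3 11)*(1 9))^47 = (1 7 5 11 9 6 3) = [0, 7, 2, 1, 4, 11, 3, 5, 8, 6, 10, 9]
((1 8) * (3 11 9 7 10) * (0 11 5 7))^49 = (0 11 9)(1 8)(3 5 7 10) = [11, 8, 2, 5, 4, 7, 6, 10, 1, 0, 3, 9]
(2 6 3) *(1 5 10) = [0, 5, 6, 2, 4, 10, 3, 7, 8, 9, 1] = (1 5 10)(2 6 3)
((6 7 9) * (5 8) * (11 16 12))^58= (6 7 9)(11 16 12)= [0, 1, 2, 3, 4, 5, 7, 9, 8, 6, 10, 16, 11, 13, 14, 15, 12]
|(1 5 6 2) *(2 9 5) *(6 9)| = |(1 2)(5 9)| = 2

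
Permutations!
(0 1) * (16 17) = (0 1)(16 17) = [1, 0, 2, 3, 4, 5, 6, 7, 8, 9, 10, 11, 12, 13, 14, 15, 17, 16]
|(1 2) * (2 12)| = 3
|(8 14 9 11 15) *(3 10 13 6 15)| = |(3 10 13 6 15 8 14 9 11)| = 9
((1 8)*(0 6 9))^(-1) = (0 9 6)(1 8) = [9, 8, 2, 3, 4, 5, 0, 7, 1, 6]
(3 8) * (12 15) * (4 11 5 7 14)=[0, 1, 2, 8, 11, 7, 6, 14, 3, 9, 10, 5, 15, 13, 4, 12]=(3 8)(4 11 5 7 14)(12 15)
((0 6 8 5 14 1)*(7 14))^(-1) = (0 1 14 7 5 8 6) = [1, 14, 2, 3, 4, 8, 0, 5, 6, 9, 10, 11, 12, 13, 7]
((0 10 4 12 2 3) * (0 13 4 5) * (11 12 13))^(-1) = (0 5 10)(2 12 11 3)(4 13) = [5, 1, 12, 2, 13, 10, 6, 7, 8, 9, 0, 3, 11, 4]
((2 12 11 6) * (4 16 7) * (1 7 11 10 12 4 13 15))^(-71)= (1 7 13 15)(2 6 11 16 4)(10 12)= [0, 7, 6, 3, 2, 5, 11, 13, 8, 9, 12, 16, 10, 15, 14, 1, 4]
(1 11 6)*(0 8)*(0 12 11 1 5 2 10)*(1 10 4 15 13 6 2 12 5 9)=[8, 10, 4, 3, 15, 12, 9, 7, 5, 1, 0, 2, 11, 6, 14, 13]=(0 8 5 12 11 2 4 15 13 6 9 1 10)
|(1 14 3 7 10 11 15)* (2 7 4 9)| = |(1 14 3 4 9 2 7 10 11 15)| = 10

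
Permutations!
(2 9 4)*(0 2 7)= (0 2 9 4 7)= [2, 1, 9, 3, 7, 5, 6, 0, 8, 4]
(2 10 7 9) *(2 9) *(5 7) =(2 10 5 7) =[0, 1, 10, 3, 4, 7, 6, 2, 8, 9, 5]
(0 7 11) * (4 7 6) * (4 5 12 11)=[6, 1, 2, 3, 7, 12, 5, 4, 8, 9, 10, 0, 11]=(0 6 5 12 11)(4 7)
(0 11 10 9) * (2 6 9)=(0 11 10 2 6 9)=[11, 1, 6, 3, 4, 5, 9, 7, 8, 0, 2, 10]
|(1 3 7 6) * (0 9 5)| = |(0 9 5)(1 3 7 6)| = 12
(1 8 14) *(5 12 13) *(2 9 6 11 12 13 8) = (1 2 9 6 11 12 8 14)(5 13) = [0, 2, 9, 3, 4, 13, 11, 7, 14, 6, 10, 12, 8, 5, 1]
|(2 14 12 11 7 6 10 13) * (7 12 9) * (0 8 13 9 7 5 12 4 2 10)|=13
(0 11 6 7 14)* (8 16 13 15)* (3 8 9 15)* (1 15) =(0 11 6 7 14)(1 15 9)(3 8 16 13) =[11, 15, 2, 8, 4, 5, 7, 14, 16, 1, 10, 6, 12, 3, 0, 9, 13]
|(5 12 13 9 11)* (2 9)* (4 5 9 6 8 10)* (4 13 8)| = |(2 6 4 5 12 8 10 13)(9 11)| = 8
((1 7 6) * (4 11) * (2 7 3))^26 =(11)(1 3 2 7 6) =[0, 3, 7, 2, 4, 5, 1, 6, 8, 9, 10, 11]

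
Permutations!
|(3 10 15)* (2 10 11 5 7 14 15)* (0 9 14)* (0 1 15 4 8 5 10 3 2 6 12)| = |(0 9 14 4 8 5 7 1 15 2 3 11 10 6 12)| = 15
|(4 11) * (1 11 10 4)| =|(1 11)(4 10)| =2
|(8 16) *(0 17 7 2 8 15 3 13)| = |(0 17 7 2 8 16 15 3 13)| = 9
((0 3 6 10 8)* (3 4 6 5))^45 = (10)(3 5) = [0, 1, 2, 5, 4, 3, 6, 7, 8, 9, 10]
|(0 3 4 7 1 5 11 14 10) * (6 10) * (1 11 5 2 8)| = |(0 3 4 7 11 14 6 10)(1 2 8)| = 24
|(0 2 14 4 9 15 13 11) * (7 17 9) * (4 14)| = 9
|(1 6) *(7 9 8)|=6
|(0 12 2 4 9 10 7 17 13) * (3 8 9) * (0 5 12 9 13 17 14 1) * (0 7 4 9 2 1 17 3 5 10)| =|(0 2 9)(1 7 14 17 3 8 13 10 4 5 12)| =33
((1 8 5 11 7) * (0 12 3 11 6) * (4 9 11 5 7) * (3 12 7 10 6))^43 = (12)(0 7 1 8 10 6)(3 5)(4 9 11) = [7, 8, 2, 5, 9, 3, 0, 1, 10, 11, 6, 4, 12]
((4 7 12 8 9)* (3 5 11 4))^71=(3 9 8 12 7 4 11 5)=[0, 1, 2, 9, 11, 3, 6, 4, 12, 8, 10, 5, 7]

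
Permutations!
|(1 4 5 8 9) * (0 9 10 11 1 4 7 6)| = 10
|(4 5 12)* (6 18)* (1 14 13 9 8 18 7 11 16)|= |(1 14 13 9 8 18 6 7 11 16)(4 5 12)|= 30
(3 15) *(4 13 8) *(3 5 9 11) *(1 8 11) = (1 8 4 13 11 3 15 5 9) = [0, 8, 2, 15, 13, 9, 6, 7, 4, 1, 10, 3, 12, 11, 14, 5]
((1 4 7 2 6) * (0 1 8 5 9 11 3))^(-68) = (0 11 5 6 7 1 3 9 8 2 4) = [11, 3, 4, 9, 0, 6, 7, 1, 2, 8, 10, 5]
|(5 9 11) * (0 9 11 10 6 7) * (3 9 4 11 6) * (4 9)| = 9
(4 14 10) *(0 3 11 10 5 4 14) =(0 3 11 10 14 5 4) =[3, 1, 2, 11, 0, 4, 6, 7, 8, 9, 14, 10, 12, 13, 5]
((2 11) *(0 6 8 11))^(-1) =(0 2 11 8 6) =[2, 1, 11, 3, 4, 5, 0, 7, 6, 9, 10, 8]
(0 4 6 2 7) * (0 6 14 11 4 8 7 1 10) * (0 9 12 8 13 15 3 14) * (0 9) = [13, 10, 1, 14, 9, 5, 2, 6, 7, 12, 0, 4, 8, 15, 11, 3] = (0 13 15 3 14 11 4 9 12 8 7 6 2 1 10)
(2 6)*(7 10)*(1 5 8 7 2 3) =[0, 5, 6, 1, 4, 8, 3, 10, 7, 9, 2] =(1 5 8 7 10 2 6 3)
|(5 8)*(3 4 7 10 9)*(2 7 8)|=8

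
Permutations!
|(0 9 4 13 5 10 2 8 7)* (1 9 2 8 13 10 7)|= 5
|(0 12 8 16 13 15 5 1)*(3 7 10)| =|(0 12 8 16 13 15 5 1)(3 7 10)| =24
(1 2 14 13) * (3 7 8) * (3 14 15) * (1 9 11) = [0, 2, 15, 7, 4, 5, 6, 8, 14, 11, 10, 1, 12, 9, 13, 3] = (1 2 15 3 7 8 14 13 9 11)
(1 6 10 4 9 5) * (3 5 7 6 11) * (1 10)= (1 11 3 5 10 4 9 7 6)= [0, 11, 2, 5, 9, 10, 1, 6, 8, 7, 4, 3]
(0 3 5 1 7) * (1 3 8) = [8, 7, 2, 5, 4, 3, 6, 0, 1] = (0 8 1 7)(3 5)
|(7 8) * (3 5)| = |(3 5)(7 8)| = 2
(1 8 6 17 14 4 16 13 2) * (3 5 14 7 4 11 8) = (1 3 5 14 11 8 6 17 7 4 16 13 2) = [0, 3, 1, 5, 16, 14, 17, 4, 6, 9, 10, 8, 12, 2, 11, 15, 13, 7]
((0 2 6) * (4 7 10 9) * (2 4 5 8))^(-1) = [6, 1, 8, 3, 0, 9, 2, 4, 5, 10, 7] = (0 6 2 8 5 9 10 7 4)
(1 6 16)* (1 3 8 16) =(1 6)(3 8 16) =[0, 6, 2, 8, 4, 5, 1, 7, 16, 9, 10, 11, 12, 13, 14, 15, 3]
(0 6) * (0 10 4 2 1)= [6, 0, 1, 3, 2, 5, 10, 7, 8, 9, 4]= (0 6 10 4 2 1)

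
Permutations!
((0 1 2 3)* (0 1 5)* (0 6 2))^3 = (0 2)(1 6)(3 5) = [2, 6, 0, 5, 4, 3, 1]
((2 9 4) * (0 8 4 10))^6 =[0, 1, 2, 3, 4, 5, 6, 7, 8, 9, 10] =(10)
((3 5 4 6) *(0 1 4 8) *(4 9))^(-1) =(0 8 5 3 6 4 9 1) =[8, 0, 2, 6, 9, 3, 4, 7, 5, 1]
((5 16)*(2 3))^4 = (16) = [0, 1, 2, 3, 4, 5, 6, 7, 8, 9, 10, 11, 12, 13, 14, 15, 16]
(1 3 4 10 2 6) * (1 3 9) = (1 9)(2 6 3 4 10) = [0, 9, 6, 4, 10, 5, 3, 7, 8, 1, 2]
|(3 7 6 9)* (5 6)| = |(3 7 5 6 9)| = 5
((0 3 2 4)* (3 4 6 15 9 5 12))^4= (2 5 6 12 15 3 9)= [0, 1, 5, 9, 4, 6, 12, 7, 8, 2, 10, 11, 15, 13, 14, 3]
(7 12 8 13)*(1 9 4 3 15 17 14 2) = (1 9 4 3 15 17 14 2)(7 12 8 13) = [0, 9, 1, 15, 3, 5, 6, 12, 13, 4, 10, 11, 8, 7, 2, 17, 16, 14]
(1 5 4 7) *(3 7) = [0, 5, 2, 7, 3, 4, 6, 1] = (1 5 4 3 7)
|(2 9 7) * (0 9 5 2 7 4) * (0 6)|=4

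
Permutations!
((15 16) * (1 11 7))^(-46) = [0, 7, 2, 3, 4, 5, 6, 11, 8, 9, 10, 1, 12, 13, 14, 15, 16] = (16)(1 7 11)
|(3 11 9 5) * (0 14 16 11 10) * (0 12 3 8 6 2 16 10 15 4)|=7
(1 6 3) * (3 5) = [0, 6, 2, 1, 4, 3, 5] = (1 6 5 3)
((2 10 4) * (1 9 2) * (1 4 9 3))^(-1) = (1 3)(2 9 10) = [0, 3, 9, 1, 4, 5, 6, 7, 8, 10, 2]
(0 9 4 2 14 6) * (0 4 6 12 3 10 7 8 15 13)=(0 9 6 4 2 14 12 3 10 7 8 15 13)=[9, 1, 14, 10, 2, 5, 4, 8, 15, 6, 7, 11, 3, 0, 12, 13]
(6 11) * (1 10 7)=[0, 10, 2, 3, 4, 5, 11, 1, 8, 9, 7, 6]=(1 10 7)(6 11)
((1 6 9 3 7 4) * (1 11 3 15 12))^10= (15)(3 4)(7 11)= [0, 1, 2, 4, 3, 5, 6, 11, 8, 9, 10, 7, 12, 13, 14, 15]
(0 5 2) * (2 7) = (0 5 7 2) = [5, 1, 0, 3, 4, 7, 6, 2]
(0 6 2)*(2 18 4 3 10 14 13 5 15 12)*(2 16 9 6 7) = (0 7 2)(3 10 14 13 5 15 12 16 9 6 18 4) = [7, 1, 0, 10, 3, 15, 18, 2, 8, 6, 14, 11, 16, 5, 13, 12, 9, 17, 4]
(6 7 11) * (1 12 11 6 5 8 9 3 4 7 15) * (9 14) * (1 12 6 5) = [0, 6, 2, 4, 7, 8, 15, 5, 14, 3, 10, 1, 11, 13, 9, 12] = (1 6 15 12 11)(3 4 7 5 8 14 9)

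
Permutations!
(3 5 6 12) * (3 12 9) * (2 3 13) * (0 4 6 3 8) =[4, 1, 8, 5, 6, 3, 9, 7, 0, 13, 10, 11, 12, 2] =(0 4 6 9 13 2 8)(3 5)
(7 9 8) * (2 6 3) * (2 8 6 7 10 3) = (2 7 9 6)(3 8 10) = [0, 1, 7, 8, 4, 5, 2, 9, 10, 6, 3]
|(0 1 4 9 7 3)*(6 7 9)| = |(9)(0 1 4 6 7 3)| = 6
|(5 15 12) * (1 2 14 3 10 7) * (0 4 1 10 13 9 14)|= 12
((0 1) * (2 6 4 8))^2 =[0, 1, 4, 3, 2, 5, 8, 7, 6] =(2 4)(6 8)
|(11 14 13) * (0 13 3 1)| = 6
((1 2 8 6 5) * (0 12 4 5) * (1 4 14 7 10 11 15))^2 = (0 14 10 15 2 6 12 7 11 1 8) = [14, 8, 6, 3, 4, 5, 12, 11, 0, 9, 15, 1, 7, 13, 10, 2]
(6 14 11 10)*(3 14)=[0, 1, 2, 14, 4, 5, 3, 7, 8, 9, 6, 10, 12, 13, 11]=(3 14 11 10 6)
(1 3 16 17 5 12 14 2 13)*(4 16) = [0, 3, 13, 4, 16, 12, 6, 7, 8, 9, 10, 11, 14, 1, 2, 15, 17, 5] = (1 3 4 16 17 5 12 14 2 13)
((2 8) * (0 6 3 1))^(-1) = (0 1 3 6)(2 8) = [1, 3, 8, 6, 4, 5, 0, 7, 2]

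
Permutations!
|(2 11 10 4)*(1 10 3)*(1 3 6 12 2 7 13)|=|(1 10 4 7 13)(2 11 6 12)|=20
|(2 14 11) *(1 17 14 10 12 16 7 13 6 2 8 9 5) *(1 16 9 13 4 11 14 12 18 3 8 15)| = |(1 17 12 9 5 16 7 4 11 15)(2 10 18 3 8 13 6)| = 70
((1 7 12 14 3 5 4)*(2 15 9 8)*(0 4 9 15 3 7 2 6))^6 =(15)(0 9 2)(1 6 5)(3 4 8) =[9, 6, 0, 4, 8, 1, 5, 7, 3, 2, 10, 11, 12, 13, 14, 15]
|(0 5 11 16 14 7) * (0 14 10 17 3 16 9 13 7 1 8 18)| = |(0 5 11 9 13 7 14 1 8 18)(3 16 10 17)| = 20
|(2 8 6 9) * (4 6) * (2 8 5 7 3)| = 4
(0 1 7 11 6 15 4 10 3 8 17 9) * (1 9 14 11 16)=[9, 7, 2, 8, 10, 5, 15, 16, 17, 0, 3, 6, 12, 13, 11, 4, 1, 14]=(0 9)(1 7 16)(3 8 17 14 11 6 15 4 10)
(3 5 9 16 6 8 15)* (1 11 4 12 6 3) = (1 11 4 12 6 8 15)(3 5 9 16) = [0, 11, 2, 5, 12, 9, 8, 7, 15, 16, 10, 4, 6, 13, 14, 1, 3]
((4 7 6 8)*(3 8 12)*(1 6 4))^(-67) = (1 3 6 8 12)(4 7) = [0, 3, 2, 6, 7, 5, 8, 4, 12, 9, 10, 11, 1]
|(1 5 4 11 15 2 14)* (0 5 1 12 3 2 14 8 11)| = |(0 5 4)(2 8 11 15 14 12 3)| = 21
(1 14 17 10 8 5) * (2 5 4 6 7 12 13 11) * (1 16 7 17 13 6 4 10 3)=(1 14 13 11 2 5 16 7 12 6 17 3)(8 10)=[0, 14, 5, 1, 4, 16, 17, 12, 10, 9, 8, 2, 6, 11, 13, 15, 7, 3]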